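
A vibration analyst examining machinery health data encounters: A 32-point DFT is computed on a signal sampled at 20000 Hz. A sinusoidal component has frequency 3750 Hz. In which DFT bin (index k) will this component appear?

DFT frequency resolution = f_s/N = 20000/32 = 625 Hz
Bin index k = f_signal / resolution = 3750 / 625 = 6
The signal frequency 3750 Hz falls in DFT bin k = 6.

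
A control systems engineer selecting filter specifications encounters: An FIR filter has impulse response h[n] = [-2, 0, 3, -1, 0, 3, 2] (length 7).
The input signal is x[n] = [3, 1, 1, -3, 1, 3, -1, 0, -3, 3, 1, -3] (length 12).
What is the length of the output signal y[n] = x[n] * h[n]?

For linear convolution, the output length is:
len(y) = len(x) + len(h) - 1 = 12 + 7 - 1 = 18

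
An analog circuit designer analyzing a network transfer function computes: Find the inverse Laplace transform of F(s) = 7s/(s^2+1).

Standard pair: s/(s^2+w^2) <-> cos(wt)*u(t)
With k=7, w=1: f(t) = 7*cos(t)*u(t)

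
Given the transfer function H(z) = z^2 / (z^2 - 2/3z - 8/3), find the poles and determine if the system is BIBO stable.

Poles are roots of the denominator: z^2 - 2/3z - 8/3 = 0.
Quadratic formula: z = [-(-2/3) +/- sqrt((-2/3)^2 - 4*(-8/3))] / 2
Discriminant = 4/9 + 32/3 = 100/9; sqrt = 10/3.
z = (2/3 +/- 10/3) / 2 => z = 2 or z = -4/3.
|p1| = 4/3, |p2| = 2.
For BIBO stability, all poles must lie inside the unit circle (|p| < 1).
System is UNSTABLE since at least one |p| >= 1.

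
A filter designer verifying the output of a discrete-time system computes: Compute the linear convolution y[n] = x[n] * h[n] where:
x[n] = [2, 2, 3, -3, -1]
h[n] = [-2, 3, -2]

y[n] = sum_k x[k]*h[n-k]. Output length = len(x) + len(h) - 1 = 5 + 3 - 1 = 7.
y[0] = 2*-2 = -4
y[1] = 2*-2 + 2*3 = 2
y[2] = 3*-2 + 2*3 + 2*-2 = -4
y[3] = -3*-2 + 3*3 + 2*-2 = 11
y[4] = -1*-2 + -3*3 + 3*-2 = -13
y[5] = -1*3 + -3*-2 = 3
y[6] = -1*-2 = 2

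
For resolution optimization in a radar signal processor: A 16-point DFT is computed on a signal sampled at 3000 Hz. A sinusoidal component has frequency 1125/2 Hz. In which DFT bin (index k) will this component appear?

DFT frequency resolution = f_s/N = 3000/16 = 375/2 Hz
Bin index k = f_signal / resolution = 1125/2 / 375/2 = 3
The signal frequency 1125/2 Hz falls in DFT bin k = 3.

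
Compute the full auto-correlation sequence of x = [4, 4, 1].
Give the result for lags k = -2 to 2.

r_xx[k] = sum_m x[m]*x[m+k], indexed from 0, for k = -2 to 2:
  r_xx[-2] = x[2]*x[0] = 4
  r_xx[-1] = x[1]*x[0] + x[2]*x[1] = 20
  r_xx[0] = x[0]*x[0] + x[1]*x[1] + x[2]*x[2] = 33
  r_xx[1] = x[0]*x[1] + x[1]*x[2] = 20
  r_xx[2] = x[0]*x[2] = 4
r_xx = [4, 20, 33, 20, 4]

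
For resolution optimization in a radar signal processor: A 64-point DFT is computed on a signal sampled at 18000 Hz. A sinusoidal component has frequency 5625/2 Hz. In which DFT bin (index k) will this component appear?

DFT frequency resolution = f_s/N = 18000/64 = 1125/4 Hz
Bin index k = f_signal / resolution = 5625/2 / 1125/4 = 10
The signal frequency 5625/2 Hz falls in DFT bin k = 10.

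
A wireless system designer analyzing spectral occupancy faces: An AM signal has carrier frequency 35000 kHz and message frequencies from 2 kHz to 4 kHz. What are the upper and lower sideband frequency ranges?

Upper sideband (USB) = fc + [fm_low, fm_high] = 35000 + [2, 4] = [35002, 35004] kHz
Lower sideband (LSB) = fc - [fm_high, fm_low] = 35000 - [4, 2] = [34996, 34998] kHz
Total occupied spectrum: 34996 kHz to 35004 kHz (plus carrier at 35000 kHz)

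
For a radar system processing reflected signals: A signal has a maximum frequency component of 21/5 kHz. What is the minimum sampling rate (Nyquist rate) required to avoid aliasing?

By the Nyquist-Shannon sampling theorem,
the minimum sampling rate (Nyquist rate) must be at least 2 * f_max.
Nyquist rate = 2 * 21/5 kHz = 42/5 kHz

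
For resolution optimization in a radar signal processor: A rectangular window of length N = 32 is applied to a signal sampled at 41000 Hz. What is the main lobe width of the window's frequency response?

For a rectangular window of length N,
the main lobe width in frequency is 2*f_s/N.
= 2*41000/32 = 5125/2 Hz
This determines the minimum frequency separation for resolving two sinusoids.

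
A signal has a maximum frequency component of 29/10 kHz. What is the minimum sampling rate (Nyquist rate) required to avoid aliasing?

By the Nyquist-Shannon sampling theorem,
the minimum sampling rate (Nyquist rate) must be at least 2 * f_max.
Nyquist rate = 2 * 29/10 kHz = 29/5 kHz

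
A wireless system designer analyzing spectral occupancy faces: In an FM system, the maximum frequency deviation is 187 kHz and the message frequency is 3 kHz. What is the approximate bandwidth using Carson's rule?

Carson's rule: BW = 2*(delta_f + f_m)
= 2*(187 + 3) kHz = 380 kHz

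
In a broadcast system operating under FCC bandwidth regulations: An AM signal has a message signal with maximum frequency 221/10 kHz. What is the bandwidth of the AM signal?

In AM (double-sideband), the bandwidth is twice the message frequency.
BW = 2 * f_m = 2 * 221/10 kHz = 221/5 kHz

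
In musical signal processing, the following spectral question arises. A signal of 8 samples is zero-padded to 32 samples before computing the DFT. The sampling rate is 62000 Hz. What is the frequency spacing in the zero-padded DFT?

Original DFT: N = 8, resolution = f_s/N = 62000/8 = 7750 Hz
Zero-padded DFT: N = 32, resolution = f_s/N = 62000/32 = 3875/2 Hz
Zero-padding interpolates the spectrum (finer frequency grid)
but does NOT improve the true spectral resolution (ability to resolve close frequencies).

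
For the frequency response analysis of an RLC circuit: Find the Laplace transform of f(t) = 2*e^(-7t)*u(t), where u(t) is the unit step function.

Standard Laplace transform pair:
e^(-at)*u(t) <-> 1/(s+a)
With a = 7: L{2*e^(-7t)*u(t)} = 2/(s+7), ROC: Re(s) > -7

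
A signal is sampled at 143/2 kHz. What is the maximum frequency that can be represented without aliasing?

The maximum frequency that can be represented without aliasing
is the Nyquist frequency: f_max = f_s / 2 = 143/2 kHz / 2 = 143/4 kHz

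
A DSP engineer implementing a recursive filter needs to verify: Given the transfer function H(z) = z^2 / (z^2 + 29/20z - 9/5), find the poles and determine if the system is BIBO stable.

Poles are roots of the denominator: z^2 + 29/20z - 9/5 = 0.
Quadratic formula: z = [-(29/20) +/- sqrt((29/20)^2 - 4*(-9/5))] / 2
Discriminant = 841/400 + 36/5 = 3721/400; sqrt = 61/20.
z = (-29/20 +/- 61/20) / 2 => z = 4/5 or z = -9/4.
|p1| = 9/4, |p2| = 4/5.
For BIBO stability, all poles must lie inside the unit circle (|p| < 1).
System is UNSTABLE since at least one |p| >= 1.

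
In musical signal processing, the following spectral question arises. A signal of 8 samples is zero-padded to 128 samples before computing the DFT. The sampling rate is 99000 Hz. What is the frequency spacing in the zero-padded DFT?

Original DFT: N = 8, resolution = f_s/N = 99000/8 = 12375 Hz
Zero-padded DFT: N = 128, resolution = f_s/N = 99000/128 = 12375/16 Hz
Zero-padding interpolates the spectrum (finer frequency grid)
but does NOT improve the true spectral resolution (ability to resolve close frequencies).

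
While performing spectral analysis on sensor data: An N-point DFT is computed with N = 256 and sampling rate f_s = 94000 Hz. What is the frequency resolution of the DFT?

DFT frequency resolution = f_s / N
= 94000 / 256 = 5875/16 Hz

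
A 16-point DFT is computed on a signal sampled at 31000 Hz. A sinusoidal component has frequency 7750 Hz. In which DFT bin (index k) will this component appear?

DFT frequency resolution = f_s/N = 31000/16 = 3875/2 Hz
Bin index k = f_signal / resolution = 7750 / 3875/2 = 4
The signal frequency 7750 Hz falls in DFT bin k = 4.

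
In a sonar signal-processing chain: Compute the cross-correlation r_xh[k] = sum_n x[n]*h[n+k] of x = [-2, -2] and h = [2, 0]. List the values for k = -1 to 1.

Both sequences indexed from 0 and zero outside their support.
Lags with overlap: k = -1 to 1.
  r_xh[-1] = x[1]*h[0] = -4
  r_xh[0] = x[0]*h[0] + x[1]*h[1] = -4
  r_xh[1] = x[0]*h[1] = 0
r_xh = [-4, -4, 0] (for k = -1, ..., 1)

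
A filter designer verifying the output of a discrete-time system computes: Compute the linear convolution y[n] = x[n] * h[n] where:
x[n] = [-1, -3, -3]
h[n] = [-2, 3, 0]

y[n] = sum_k x[k]*h[n-k]. Output length = len(x) + len(h) - 1 = 3 + 3 - 1 = 5.
y[0] = -1*-2 = 2
y[1] = -3*-2 + -1*3 = 3
y[2] = -3*-2 + -3*3 + -1*0 = -3
y[3] = -3*3 + -3*0 = -9
y[4] = -3*0 = 0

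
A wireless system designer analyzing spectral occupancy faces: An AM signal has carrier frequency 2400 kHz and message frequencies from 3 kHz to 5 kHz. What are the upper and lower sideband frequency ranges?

Upper sideband (USB) = fc + [fm_low, fm_high] = 2400 + [3, 5] = [2403, 2405] kHz
Lower sideband (LSB) = fc - [fm_high, fm_low] = 2400 - [5, 3] = [2395, 2397] kHz
Total occupied spectrum: 2395 kHz to 2405 kHz (plus carrier at 2400 kHz)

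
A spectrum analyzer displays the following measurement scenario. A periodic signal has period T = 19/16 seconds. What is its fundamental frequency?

The fundamental frequency is the reciprocal of the period.
f = 1/T = 1/(19/16) = 16/19 Hz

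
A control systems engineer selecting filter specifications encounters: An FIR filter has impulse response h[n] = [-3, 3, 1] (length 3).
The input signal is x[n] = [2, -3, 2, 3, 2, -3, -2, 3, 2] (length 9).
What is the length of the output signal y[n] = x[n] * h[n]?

For linear convolution, the output length is:
len(y) = len(x) + len(h) - 1 = 9 + 3 - 1 = 11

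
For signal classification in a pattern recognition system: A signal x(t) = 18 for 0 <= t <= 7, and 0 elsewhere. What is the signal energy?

Energy = integral of |x(t)|^2 dt over the signal duration
= 18^2 * 7 = 324 * 7 = 2268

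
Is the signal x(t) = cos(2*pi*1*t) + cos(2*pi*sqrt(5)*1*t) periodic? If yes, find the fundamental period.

f1 = 1 Hz, f2 = 1*sqrt(5) Hz
Ratio f2/f1 = sqrt(5), which is irrational.
Since the frequency ratio is irrational, no common period exists.
The signal is not periodic.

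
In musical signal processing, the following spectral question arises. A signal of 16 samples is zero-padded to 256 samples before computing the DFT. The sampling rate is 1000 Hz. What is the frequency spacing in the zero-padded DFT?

Original DFT: N = 16, resolution = f_s/N = 1000/16 = 125/2 Hz
Zero-padded DFT: N = 256, resolution = f_s/N = 1000/256 = 125/32 Hz
Zero-padding interpolates the spectrum (finer frequency grid)
but does NOT improve the true spectral resolution (ability to resolve close frequencies).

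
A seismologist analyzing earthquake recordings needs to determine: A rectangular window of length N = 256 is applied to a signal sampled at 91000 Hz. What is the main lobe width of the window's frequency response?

For a rectangular window of length N,
the main lobe width in frequency is 2*f_s/N.
= 2*91000/256 = 11375/16 Hz
This determines the minimum frequency separation for resolving two sinusoids.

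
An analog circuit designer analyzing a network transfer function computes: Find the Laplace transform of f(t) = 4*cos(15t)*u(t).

Standard pair: cos(wt)*u(t) <-> s/(s^2+w^2)
With w = 15: L{4*cos(15t)*u(t)} = 4s/(s^2+225)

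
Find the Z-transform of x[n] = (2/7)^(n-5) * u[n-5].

Time-shifting property: if X(z) = Z{x[n]}, then Z{x[n-d]} = z^(-d) * X(z)
X(z) = z/(z - 2/7) for x[n] = (2/7)^n * u[n]
Z{x[n-5]} = z^(-5) * z/(z - 2/7) = z^(-4)/(z - 2/7)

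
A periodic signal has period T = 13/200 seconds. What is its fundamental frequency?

The fundamental frequency is the reciprocal of the period.
f = 1/T = 1/(13/200) = 200/13 Hz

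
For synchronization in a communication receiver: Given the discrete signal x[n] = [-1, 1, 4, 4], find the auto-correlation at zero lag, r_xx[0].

The auto-correlation at zero lag r_xx[0] equals the signal energy.
r_xx[0] = sum of x[n]^2 = (-1)^2 + 1^2 + 4^2 + 4^2
= 1 + 1 + 16 + 16 = 34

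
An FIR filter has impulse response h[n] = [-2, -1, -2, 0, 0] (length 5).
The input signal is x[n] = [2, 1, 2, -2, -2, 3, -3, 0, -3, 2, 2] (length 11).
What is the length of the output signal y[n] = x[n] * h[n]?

For linear convolution, the output length is:
len(y) = len(x) + len(h) - 1 = 11 + 5 - 1 = 15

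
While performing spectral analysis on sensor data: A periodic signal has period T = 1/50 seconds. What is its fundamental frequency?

The fundamental frequency is the reciprocal of the period.
f = 1/T = 1/(1/50) = 50 Hz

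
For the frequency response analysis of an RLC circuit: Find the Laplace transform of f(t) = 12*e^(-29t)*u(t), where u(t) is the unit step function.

Standard Laplace transform pair:
e^(-at)*u(t) <-> 1/(s+a)
With a = 29: L{12*e^(-29t)*u(t)} = 12/(s+29), ROC: Re(s) > -29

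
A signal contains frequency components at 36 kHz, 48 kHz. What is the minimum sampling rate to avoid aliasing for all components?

The highest frequency component is f_max = 48 kHz.
Nyquist rate = 2 * f_max = 2 * 48 kHz = 96 kHz.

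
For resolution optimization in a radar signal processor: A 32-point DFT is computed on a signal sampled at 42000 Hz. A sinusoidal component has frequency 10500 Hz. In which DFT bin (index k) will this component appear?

DFT frequency resolution = f_s/N = 42000/32 = 2625/2 Hz
Bin index k = f_signal / resolution = 10500 / 2625/2 = 8
The signal frequency 10500 Hz falls in DFT bin k = 8.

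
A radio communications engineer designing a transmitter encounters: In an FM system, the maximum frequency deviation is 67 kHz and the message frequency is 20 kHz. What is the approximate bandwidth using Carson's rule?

Carson's rule: BW = 2*(delta_f + f_m)
= 2*(67 + 20) kHz = 174 kHz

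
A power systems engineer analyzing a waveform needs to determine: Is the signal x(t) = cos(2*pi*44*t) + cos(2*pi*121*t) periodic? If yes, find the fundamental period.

f1 = 44 Hz, f2 = 121 Hz
Period T1 = 1/44, T2 = 1/121
Ratio T1/T2 = 121/44, which is rational.
The signal is periodic with fundamental period T = 1/GCD(44,121) = 1/11 s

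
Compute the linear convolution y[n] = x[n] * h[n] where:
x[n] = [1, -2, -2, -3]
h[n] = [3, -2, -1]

y[n] = sum_k x[k]*h[n-k]. Output length = len(x) + len(h) - 1 = 4 + 3 - 1 = 6.
y[0] = 1*3 = 3
y[1] = -2*3 + 1*-2 = -8
y[2] = -2*3 + -2*-2 + 1*-1 = -3
y[3] = -3*3 + -2*-2 + -2*-1 = -3
y[4] = -3*-2 + -2*-1 = 8
y[5] = -3*-1 = 3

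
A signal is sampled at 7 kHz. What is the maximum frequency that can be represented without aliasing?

The maximum frequency that can be represented without aliasing
is the Nyquist frequency: f_max = f_s / 2 = 7 kHz / 2 = 7/2 kHz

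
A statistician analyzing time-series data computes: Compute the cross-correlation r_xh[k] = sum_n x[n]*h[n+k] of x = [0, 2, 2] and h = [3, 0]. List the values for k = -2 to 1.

Both sequences indexed from 0 and zero outside their support.
Lags with overlap: k = -2 to 1.
  r_xh[-2] = x[2]*h[0] = 6
  r_xh[-1] = x[1]*h[0] + x[2]*h[1] = 6
  r_xh[0] = x[0]*h[0] + x[1]*h[1] = 0
  r_xh[1] = x[0]*h[1] = 0
r_xh = [6, 6, 0, 0] (for k = -2, ..., 1)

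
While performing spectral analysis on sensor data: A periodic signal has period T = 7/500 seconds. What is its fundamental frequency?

The fundamental frequency is the reciprocal of the period.
f = 1/T = 1/(7/500) = 500/7 Hz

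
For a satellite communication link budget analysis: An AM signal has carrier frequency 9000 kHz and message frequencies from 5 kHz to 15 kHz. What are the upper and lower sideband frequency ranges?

Upper sideband (USB) = fc + [fm_low, fm_high] = 9000 + [5, 15] = [9005, 9015] kHz
Lower sideband (LSB) = fc - [fm_high, fm_low] = 9000 - [15, 5] = [8985, 8995] kHz
Total occupied spectrum: 8985 kHz to 9015 kHz (plus carrier at 9000 kHz)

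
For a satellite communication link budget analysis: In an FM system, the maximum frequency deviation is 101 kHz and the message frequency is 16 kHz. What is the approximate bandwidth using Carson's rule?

Carson's rule: BW = 2*(delta_f + f_m)
= 2*(101 + 16) kHz = 234 kHz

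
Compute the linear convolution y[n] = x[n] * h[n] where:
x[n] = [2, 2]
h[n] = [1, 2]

y[n] = sum_k x[k]*h[n-k]. Output length = len(x) + len(h) - 1 = 2 + 2 - 1 = 3.
y[0] = 2*1 = 2
y[1] = 2*1 + 2*2 = 6
y[2] = 2*2 = 4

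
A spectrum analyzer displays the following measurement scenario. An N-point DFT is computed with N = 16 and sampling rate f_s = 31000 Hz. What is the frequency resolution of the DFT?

DFT frequency resolution = f_s / N
= 31000 / 16 = 3875/2 Hz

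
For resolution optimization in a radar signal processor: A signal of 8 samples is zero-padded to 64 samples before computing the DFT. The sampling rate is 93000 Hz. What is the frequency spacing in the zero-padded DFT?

Original DFT: N = 8, resolution = f_s/N = 93000/8 = 11625 Hz
Zero-padded DFT: N = 64, resolution = f_s/N = 93000/64 = 11625/8 Hz
Zero-padding interpolates the spectrum (finer frequency grid)
but does NOT improve the true spectral resolution (ability to resolve close frequencies).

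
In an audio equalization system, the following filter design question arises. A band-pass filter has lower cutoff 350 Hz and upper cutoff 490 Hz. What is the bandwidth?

Bandwidth = f_high - f_low
= 490 Hz - 350 Hz = 140 Hz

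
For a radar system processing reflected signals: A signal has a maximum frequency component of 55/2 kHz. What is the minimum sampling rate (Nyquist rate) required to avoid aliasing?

By the Nyquist-Shannon sampling theorem,
the minimum sampling rate (Nyquist rate) must be at least 2 * f_max.
Nyquist rate = 2 * 55/2 kHz = 55 kHz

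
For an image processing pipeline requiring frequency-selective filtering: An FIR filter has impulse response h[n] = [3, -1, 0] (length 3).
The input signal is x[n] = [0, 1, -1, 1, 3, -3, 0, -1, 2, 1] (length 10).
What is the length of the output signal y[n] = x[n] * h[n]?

For linear convolution, the output length is:
len(y) = len(x) + len(h) - 1 = 10 + 3 - 1 = 12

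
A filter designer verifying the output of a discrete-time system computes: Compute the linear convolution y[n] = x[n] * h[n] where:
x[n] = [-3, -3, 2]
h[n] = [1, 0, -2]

y[n] = sum_k x[k]*h[n-k]. Output length = len(x) + len(h) - 1 = 3 + 3 - 1 = 5.
y[0] = -3*1 = -3
y[1] = -3*1 + -3*0 = -3
y[2] = 2*1 + -3*0 + -3*-2 = 8
y[3] = 2*0 + -3*-2 = 6
y[4] = 2*-2 = -4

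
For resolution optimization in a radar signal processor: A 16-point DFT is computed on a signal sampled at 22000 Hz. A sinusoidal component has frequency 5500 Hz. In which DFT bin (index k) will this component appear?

DFT frequency resolution = f_s/N = 22000/16 = 1375 Hz
Bin index k = f_signal / resolution = 5500 / 1375 = 4
The signal frequency 5500 Hz falls in DFT bin k = 4.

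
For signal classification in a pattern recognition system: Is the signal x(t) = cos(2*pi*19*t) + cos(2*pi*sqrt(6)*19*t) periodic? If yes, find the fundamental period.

f1 = 19 Hz, f2 = 19*sqrt(6) Hz
Ratio f2/f1 = sqrt(6), which is irrational.
Since the frequency ratio is irrational, no common period exists.
The signal is not periodic.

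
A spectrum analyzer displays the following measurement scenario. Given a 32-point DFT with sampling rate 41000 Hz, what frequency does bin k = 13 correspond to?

The frequency of DFT bin k is: f_k = k * f_s / N
f_13 = 13 * 41000 / 32 = 66625/4 Hz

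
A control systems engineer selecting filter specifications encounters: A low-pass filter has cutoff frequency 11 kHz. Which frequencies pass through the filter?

A low-pass filter passes all frequencies below the cutoff frequency 11 kHz and attenuates higher frequencies.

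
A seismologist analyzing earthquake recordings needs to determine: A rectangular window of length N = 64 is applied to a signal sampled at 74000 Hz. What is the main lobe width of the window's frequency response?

For a rectangular window of length N,
the main lobe width in frequency is 2*f_s/N.
= 2*74000/64 = 4625/2 Hz
This determines the minimum frequency separation for resolving two sinusoids.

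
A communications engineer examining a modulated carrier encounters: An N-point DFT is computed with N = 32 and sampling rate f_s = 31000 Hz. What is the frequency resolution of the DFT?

DFT frequency resolution = f_s / N
= 31000 / 32 = 3875/4 Hz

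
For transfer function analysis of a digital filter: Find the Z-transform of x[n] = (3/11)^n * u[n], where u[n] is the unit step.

The Z-transform of a^n * u[n] is z/(z-a) for |z| > |a|.
Here a = 3/11, so X(z) = z/(z - (3/11)) = 11z/(11z - 3)
ROC: |z| > 3/11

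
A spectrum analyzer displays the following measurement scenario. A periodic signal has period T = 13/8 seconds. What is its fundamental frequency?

The fundamental frequency is the reciprocal of the period.
f = 1/T = 1/(13/8) = 8/13 Hz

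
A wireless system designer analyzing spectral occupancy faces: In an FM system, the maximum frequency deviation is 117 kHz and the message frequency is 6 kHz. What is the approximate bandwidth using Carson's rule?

Carson's rule: BW = 2*(delta_f + f_m)
= 2*(117 + 6) kHz = 246 kHz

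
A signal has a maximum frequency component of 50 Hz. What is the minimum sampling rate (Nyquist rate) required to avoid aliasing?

By the Nyquist-Shannon sampling theorem,
the minimum sampling rate (Nyquist rate) must be at least 2 * f_max.
Nyquist rate = 2 * 50 Hz = 100 Hz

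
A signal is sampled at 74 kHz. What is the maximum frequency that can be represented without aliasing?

The maximum frequency that can be represented without aliasing
is the Nyquist frequency: f_max = f_s / 2 = 74 kHz / 2 = 37 kHz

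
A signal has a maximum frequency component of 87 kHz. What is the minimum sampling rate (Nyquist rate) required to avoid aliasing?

By the Nyquist-Shannon sampling theorem,
the minimum sampling rate (Nyquist rate) must be at least 2 * f_max.
Nyquist rate = 2 * 87 kHz = 174 kHz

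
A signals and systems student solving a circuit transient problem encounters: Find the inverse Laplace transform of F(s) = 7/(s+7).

Standard pair: k/(s+a) <-> k*e^(-at)*u(t)
With k=7, a=7: f(t) = 7*e^(-7t)*u(t)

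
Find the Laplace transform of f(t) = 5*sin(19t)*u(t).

Standard pair: sin(wt)*u(t) <-> w/(s^2+w^2)
With w = 19: L{5*sin(19t)*u(t)} = 95/(s^2+361)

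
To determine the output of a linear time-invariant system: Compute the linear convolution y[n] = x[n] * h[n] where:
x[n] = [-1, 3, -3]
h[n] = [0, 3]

y[n] = sum_k x[k]*h[n-k]. Output length = len(x) + len(h) - 1 = 3 + 2 - 1 = 4.
y[0] = -1*0 = 0
y[1] = 3*0 + -1*3 = -3
y[2] = -3*0 + 3*3 = 9
y[3] = -3*3 = -9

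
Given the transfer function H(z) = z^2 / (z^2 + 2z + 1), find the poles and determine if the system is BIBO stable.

Poles are roots of the denominator: z^2 + 2z + 1 = 0.
Quadratic formula: z = [-(2) +/- sqrt((2)^2 - 4*(1))] / 2
Discriminant = 4 - 4 = 0; sqrt = 0.
z = (-2 +/- 0) / 2 = -1 (repeated root).
|p1| = 1, |p2| = 1.
For BIBO stability, all poles must lie inside the unit circle (|p| < 1).
System is UNSTABLE since at least one |p| >= 1.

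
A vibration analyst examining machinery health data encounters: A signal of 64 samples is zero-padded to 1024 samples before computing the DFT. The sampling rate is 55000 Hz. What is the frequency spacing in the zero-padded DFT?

Original DFT: N = 64, resolution = f_s/N = 55000/64 = 6875/8 Hz
Zero-padded DFT: N = 1024, resolution = f_s/N = 55000/1024 = 6875/128 Hz
Zero-padding interpolates the spectrum (finer frequency grid)
but does NOT improve the true spectral resolution (ability to resolve close frequencies).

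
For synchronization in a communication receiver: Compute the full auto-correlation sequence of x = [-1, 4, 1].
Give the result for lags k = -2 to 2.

r_xx[k] = sum_m x[m]*x[m+k], indexed from 0, for k = -2 to 2:
  r_xx[-2] = x[2]*x[0] = -1
  r_xx[-1] = x[1]*x[0] + x[2]*x[1] = 0
  r_xx[0] = x[0]*x[0] + x[1]*x[1] + x[2]*x[2] = 18
  r_xx[1] = x[0]*x[1] + x[1]*x[2] = 0
  r_xx[2] = x[0]*x[2] = -1
r_xx = [-1, 0, 18, 0, -1]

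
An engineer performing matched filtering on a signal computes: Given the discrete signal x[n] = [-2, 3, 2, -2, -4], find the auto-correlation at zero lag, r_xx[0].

The auto-correlation at zero lag r_xx[0] equals the signal energy.
r_xx[0] = sum of x[n]^2 = (-2)^2 + 3^2 + 2^2 + (-2)^2 + (-4)^2
= 4 + 9 + 4 + 4 + 16 = 37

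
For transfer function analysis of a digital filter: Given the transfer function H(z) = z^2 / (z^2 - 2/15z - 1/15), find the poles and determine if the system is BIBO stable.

Poles are roots of the denominator: z^2 - 2/15z - 1/15 = 0.
Quadratic formula: z = [-(-2/15) +/- sqrt((-2/15)^2 - 4*(-1/15))] / 2
Discriminant = 4/225 + 4/15 = 64/225; sqrt = 8/15.
z = (2/15 +/- 8/15) / 2 => z = 1/3 or z = -1/5.
|p1| = 1/3, |p2| = 1/5.
For BIBO stability, all poles must lie inside the unit circle (|p| < 1).
System is STABLE since both |p| < 1.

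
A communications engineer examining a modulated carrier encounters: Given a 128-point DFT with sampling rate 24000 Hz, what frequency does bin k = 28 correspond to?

The frequency of DFT bin k is: f_k = k * f_s / N
f_28 = 28 * 24000 / 128 = 5250 Hz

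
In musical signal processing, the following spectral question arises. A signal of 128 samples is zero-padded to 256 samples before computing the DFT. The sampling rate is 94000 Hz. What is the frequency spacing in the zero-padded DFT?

Original DFT: N = 128, resolution = f_s/N = 94000/128 = 5875/8 Hz
Zero-padded DFT: N = 256, resolution = f_s/N = 94000/256 = 5875/16 Hz
Zero-padding interpolates the spectrum (finer frequency grid)
but does NOT improve the true spectral resolution (ability to resolve close frequencies).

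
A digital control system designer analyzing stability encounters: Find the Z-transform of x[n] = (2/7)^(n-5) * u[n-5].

Time-shifting property: if X(z) = Z{x[n]}, then Z{x[n-d]} = z^(-d) * X(z)
X(z) = z/(z - 2/7) for x[n] = (2/7)^n * u[n]
Z{x[n-5]} = z^(-5) * z/(z - 2/7) = z^(-4)/(z - 2/7)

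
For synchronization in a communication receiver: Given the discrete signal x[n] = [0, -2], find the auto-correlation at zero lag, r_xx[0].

The auto-correlation at zero lag r_xx[0] equals the signal energy.
r_xx[0] = sum of x[n]^2 = 0^2 + (-2)^2
= 0 + 4 = 4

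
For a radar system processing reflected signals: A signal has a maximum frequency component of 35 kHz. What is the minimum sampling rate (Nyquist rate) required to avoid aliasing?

By the Nyquist-Shannon sampling theorem,
the minimum sampling rate (Nyquist rate) must be at least 2 * f_max.
Nyquist rate = 2 * 35 kHz = 70 kHz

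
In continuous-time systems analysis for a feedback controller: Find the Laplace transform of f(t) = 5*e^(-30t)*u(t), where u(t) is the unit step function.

Standard Laplace transform pair:
e^(-at)*u(t) <-> 1/(s+a)
With a = 30: L{5*e^(-30t)*u(t)} = 5/(s+30), ROC: Re(s) > -30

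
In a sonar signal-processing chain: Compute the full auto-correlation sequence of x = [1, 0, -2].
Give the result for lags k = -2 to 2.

r_xx[k] = sum_m x[m]*x[m+k], indexed from 0, for k = -2 to 2:
  r_xx[-2] = x[2]*x[0] = -2
  r_xx[-1] = x[1]*x[0] + x[2]*x[1] = 0
  r_xx[0] = x[0]*x[0] + x[1]*x[1] + x[2]*x[2] = 5
  r_xx[1] = x[0]*x[1] + x[1]*x[2] = 0
  r_xx[2] = x[0]*x[2] = -2
r_xx = [-2, 0, 5, 0, -2]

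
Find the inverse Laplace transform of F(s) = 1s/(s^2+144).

Standard pair: s/(s^2+w^2) <-> cos(wt)*u(t)
With k=1, w=12: f(t) = cos(12t)*u(t)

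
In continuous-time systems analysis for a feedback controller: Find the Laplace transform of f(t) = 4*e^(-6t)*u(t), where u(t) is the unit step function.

Standard Laplace transform pair:
e^(-at)*u(t) <-> 1/(s+a)
With a = 6: L{4*e^(-6t)*u(t)} = 4/(s+6), ROC: Re(s) > -6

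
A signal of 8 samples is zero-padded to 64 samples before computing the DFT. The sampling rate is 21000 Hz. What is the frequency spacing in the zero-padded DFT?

Original DFT: N = 8, resolution = f_s/N = 21000/8 = 2625 Hz
Zero-padded DFT: N = 64, resolution = f_s/N = 21000/64 = 2625/8 Hz
Zero-padding interpolates the spectrum (finer frequency grid)
but does NOT improve the true spectral resolution (ability to resolve close frequencies).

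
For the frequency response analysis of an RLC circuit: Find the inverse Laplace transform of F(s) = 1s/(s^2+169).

Standard pair: s/(s^2+w^2) <-> cos(wt)*u(t)
With k=1, w=13: f(t) = cos(13t)*u(t)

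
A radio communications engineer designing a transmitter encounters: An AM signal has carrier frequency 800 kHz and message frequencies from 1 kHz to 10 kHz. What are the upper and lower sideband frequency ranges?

Upper sideband (USB) = fc + [fm_low, fm_high] = 800 + [1, 10] = [801, 810] kHz
Lower sideband (LSB) = fc - [fm_high, fm_low] = 800 - [10, 1] = [790, 799] kHz
Total occupied spectrum: 790 kHz to 810 kHz (plus carrier at 800 kHz)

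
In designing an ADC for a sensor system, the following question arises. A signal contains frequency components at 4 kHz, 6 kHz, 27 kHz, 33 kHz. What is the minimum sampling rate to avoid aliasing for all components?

The highest frequency component is f_max = 33 kHz.
Nyquist rate = 2 * f_max = 2 * 33 kHz = 66 kHz.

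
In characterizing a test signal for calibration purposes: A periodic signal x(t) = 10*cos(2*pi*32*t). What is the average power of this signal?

Average power of A*cos(wt) is A^2/2.
P = 10^2 / 2 = 100/2 = 50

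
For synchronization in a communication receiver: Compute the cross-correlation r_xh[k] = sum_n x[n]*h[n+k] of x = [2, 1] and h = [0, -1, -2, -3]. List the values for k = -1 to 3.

Both sequences indexed from 0 and zero outside their support.
Lags with overlap: k = -1 to 3.
  r_xh[-1] = x[1]*h[0] = 0
  r_xh[0] = x[0]*h[0] + x[1]*h[1] = -1
  r_xh[1] = x[0]*h[1] + x[1]*h[2] = -4
  r_xh[2] = x[0]*h[2] + x[1]*h[3] = -7
  r_xh[3] = x[0]*h[3] = -6
r_xh = [0, -1, -4, -7, -6] (for k = -1, ..., 3)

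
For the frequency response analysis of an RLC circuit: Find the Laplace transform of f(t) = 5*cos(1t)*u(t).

Standard pair: cos(wt)*u(t) <-> s/(s^2+w^2)
With w = 1: L{5*cos(1t)*u(t)} = 5s/(s^2+1)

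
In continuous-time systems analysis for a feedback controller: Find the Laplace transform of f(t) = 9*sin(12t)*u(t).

Standard pair: sin(wt)*u(t) <-> w/(s^2+w^2)
With w = 12: L{9*sin(12t)*u(t)} = 108/(s^2+144)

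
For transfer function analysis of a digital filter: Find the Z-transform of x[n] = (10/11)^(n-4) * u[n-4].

Time-shifting property: if X(z) = Z{x[n]}, then Z{x[n-d]} = z^(-d) * X(z)
X(z) = z/(z - 10/11) for x[n] = (10/11)^n * u[n]
Z{x[n-4]} = z^(-4) * z/(z - 10/11) = z^(-3)/(z - 10/11)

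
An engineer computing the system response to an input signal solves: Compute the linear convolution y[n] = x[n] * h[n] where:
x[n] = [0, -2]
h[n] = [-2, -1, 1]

y[n] = sum_k x[k]*h[n-k]. Output length = len(x) + len(h) - 1 = 2 + 3 - 1 = 4.
y[0] = 0*-2 = 0
y[1] = -2*-2 + 0*-1 = 4
y[2] = -2*-1 + 0*1 = 2
y[3] = -2*1 = -2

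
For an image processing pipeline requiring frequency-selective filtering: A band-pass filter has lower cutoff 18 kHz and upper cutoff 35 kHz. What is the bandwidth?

Bandwidth = f_high - f_low
= 35 kHz - 18 kHz = 17 kHz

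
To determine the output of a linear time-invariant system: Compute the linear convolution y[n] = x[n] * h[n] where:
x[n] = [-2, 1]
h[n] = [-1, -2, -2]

y[n] = sum_k x[k]*h[n-k]. Output length = len(x) + len(h) - 1 = 2 + 3 - 1 = 4.
y[0] = -2*-1 = 2
y[1] = 1*-1 + -2*-2 = 3
y[2] = 1*-2 + -2*-2 = 2
y[3] = 1*-2 = -2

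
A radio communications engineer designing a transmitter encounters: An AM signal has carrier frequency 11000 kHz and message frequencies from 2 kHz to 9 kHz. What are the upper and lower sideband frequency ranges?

Upper sideband (USB) = fc + [fm_low, fm_high] = 11000 + [2, 9] = [11002, 11009] kHz
Lower sideband (LSB) = fc - [fm_high, fm_low] = 11000 - [9, 2] = [10991, 10998] kHz
Total occupied spectrum: 10991 kHz to 11009 kHz (plus carrier at 11000 kHz)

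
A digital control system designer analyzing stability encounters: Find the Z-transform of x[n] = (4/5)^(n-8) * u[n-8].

Time-shifting property: if X(z) = Z{x[n]}, then Z{x[n-d]} = z^(-d) * X(z)
X(z) = z/(z - 4/5) for x[n] = (4/5)^n * u[n]
Z{x[n-8]} = z^(-8) * z/(z - 4/5) = z^(-7)/(z - 4/5)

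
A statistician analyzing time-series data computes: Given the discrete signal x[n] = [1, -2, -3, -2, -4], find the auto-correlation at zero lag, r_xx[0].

The auto-correlation at zero lag r_xx[0] equals the signal energy.
r_xx[0] = sum of x[n]^2 = 1^2 + (-2)^2 + (-3)^2 + (-2)^2 + (-4)^2
= 1 + 4 + 9 + 4 + 16 = 34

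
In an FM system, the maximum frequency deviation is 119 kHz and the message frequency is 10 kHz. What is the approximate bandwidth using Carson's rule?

Carson's rule: BW = 2*(delta_f + f_m)
= 2*(119 + 10) kHz = 258 kHz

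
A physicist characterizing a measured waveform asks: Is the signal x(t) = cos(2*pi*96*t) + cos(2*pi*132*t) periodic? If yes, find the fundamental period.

f1 = 96 Hz, f2 = 132 Hz
Period T1 = 1/96, T2 = 1/132
Ratio T1/T2 = 132/96, which is rational.
The signal is periodic with fundamental period T = 1/GCD(96,132) = 1/12 s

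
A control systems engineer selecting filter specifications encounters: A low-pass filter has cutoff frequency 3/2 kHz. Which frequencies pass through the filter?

A low-pass filter passes all frequencies below the cutoff frequency 3/2 kHz and attenuates higher frequencies.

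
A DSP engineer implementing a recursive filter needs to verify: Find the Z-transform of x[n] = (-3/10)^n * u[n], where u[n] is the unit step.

The Z-transform of a^n * u[n] is z/(z-a) for |z| > |a|.
Here a = -3/10, so X(z) = z/(z - (-3/10)) = 10z/(10z + 3)
ROC: |z| > 3/10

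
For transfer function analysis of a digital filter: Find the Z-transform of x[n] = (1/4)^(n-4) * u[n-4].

Time-shifting property: if X(z) = Z{x[n]}, then Z{x[n-d]} = z^(-d) * X(z)
X(z) = z/(z - 1/4) for x[n] = (1/4)^n * u[n]
Z{x[n-4]} = z^(-4) * z/(z - 1/4) = z^(-3)/(z - 1/4)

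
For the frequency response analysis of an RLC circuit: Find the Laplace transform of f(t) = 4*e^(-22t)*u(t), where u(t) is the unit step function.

Standard Laplace transform pair:
e^(-at)*u(t) <-> 1/(s+a)
With a = 22: L{4*e^(-22t)*u(t)} = 4/(s+22), ROC: Re(s) > -22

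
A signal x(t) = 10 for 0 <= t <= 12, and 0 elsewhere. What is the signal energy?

Energy = integral of |x(t)|^2 dt over the signal duration
= 10^2 * 12 = 100 * 12 = 1200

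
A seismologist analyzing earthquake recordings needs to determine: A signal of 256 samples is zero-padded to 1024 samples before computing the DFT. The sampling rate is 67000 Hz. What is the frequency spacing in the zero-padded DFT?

Original DFT: N = 256, resolution = f_s/N = 67000/256 = 8375/32 Hz
Zero-padded DFT: N = 1024, resolution = f_s/N = 67000/1024 = 8375/128 Hz
Zero-padding interpolates the spectrum (finer frequency grid)
but does NOT improve the true spectral resolution (ability to resolve close frequencies).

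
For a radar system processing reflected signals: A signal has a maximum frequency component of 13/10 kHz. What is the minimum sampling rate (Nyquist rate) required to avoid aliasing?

By the Nyquist-Shannon sampling theorem,
the minimum sampling rate (Nyquist rate) must be at least 2 * f_max.
Nyquist rate = 2 * 13/10 kHz = 13/5 kHz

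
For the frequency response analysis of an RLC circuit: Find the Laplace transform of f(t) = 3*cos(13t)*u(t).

Standard pair: cos(wt)*u(t) <-> s/(s^2+w^2)
With w = 13: L{3*cos(13t)*u(t)} = 3s/(s^2+169)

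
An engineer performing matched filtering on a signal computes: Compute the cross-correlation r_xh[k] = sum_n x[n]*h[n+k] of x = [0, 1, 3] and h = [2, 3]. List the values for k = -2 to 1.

Both sequences indexed from 0 and zero outside their support.
Lags with overlap: k = -2 to 1.
  r_xh[-2] = x[2]*h[0] = 6
  r_xh[-1] = x[1]*h[0] + x[2]*h[1] = 11
  r_xh[0] = x[0]*h[0] + x[1]*h[1] = 3
  r_xh[1] = x[0]*h[1] = 0
r_xh = [6, 11, 3, 0] (for k = -2, ..., 1)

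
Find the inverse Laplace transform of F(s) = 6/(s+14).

Standard pair: k/(s+a) <-> k*e^(-at)*u(t)
With k=6, a=14: f(t) = 6*e^(-14t)*u(t)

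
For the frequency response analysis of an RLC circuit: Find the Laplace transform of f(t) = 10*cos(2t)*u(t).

Standard pair: cos(wt)*u(t) <-> s/(s^2+w^2)
With w = 2: L{10*cos(2t)*u(t)} = 10s/(s^2+4)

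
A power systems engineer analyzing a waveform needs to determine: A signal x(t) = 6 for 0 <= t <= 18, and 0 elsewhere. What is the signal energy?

Energy = integral of |x(t)|^2 dt over the signal duration
= 6^2 * 18 = 36 * 18 = 648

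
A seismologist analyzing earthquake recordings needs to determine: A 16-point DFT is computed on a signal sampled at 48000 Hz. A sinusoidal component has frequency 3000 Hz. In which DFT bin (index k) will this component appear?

DFT frequency resolution = f_s/N = 48000/16 = 3000 Hz
Bin index k = f_signal / resolution = 3000 / 3000 = 1
The signal frequency 3000 Hz falls in DFT bin k = 1.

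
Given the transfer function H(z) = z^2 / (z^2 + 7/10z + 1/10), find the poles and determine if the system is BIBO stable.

Poles are roots of the denominator: z^2 + 7/10z + 1/10 = 0.
Quadratic formula: z = [-(7/10) +/- sqrt((7/10)^2 - 4*(1/10))] / 2
Discriminant = 49/100 - 2/5 = 9/100; sqrt = 3/10.
z = (-7/10 +/- 3/10) / 2 => z = -1/5 or z = -1/2.
|p1| = 1/5, |p2| = 1/2.
For BIBO stability, all poles must lie inside the unit circle (|p| < 1).
System is STABLE since both |p| < 1.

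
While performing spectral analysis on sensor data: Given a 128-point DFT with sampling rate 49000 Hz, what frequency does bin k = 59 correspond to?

The frequency of DFT bin k is: f_k = k * f_s / N
f_59 = 59 * 49000 / 128 = 361375/16 Hz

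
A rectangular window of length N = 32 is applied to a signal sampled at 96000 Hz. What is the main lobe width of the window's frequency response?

For a rectangular window of length N,
the main lobe width in frequency is 2*f_s/N.
= 2*96000/32 = 6000 Hz
This determines the minimum frequency separation for resolving two sinusoids.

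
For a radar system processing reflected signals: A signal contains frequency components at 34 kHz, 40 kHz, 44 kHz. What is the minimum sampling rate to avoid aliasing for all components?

The highest frequency component is f_max = 44 kHz.
Nyquist rate = 2 * f_max = 2 * 44 kHz = 88 kHz.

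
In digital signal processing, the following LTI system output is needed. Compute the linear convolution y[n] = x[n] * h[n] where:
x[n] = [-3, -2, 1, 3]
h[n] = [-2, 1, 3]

y[n] = sum_k x[k]*h[n-k]. Output length = len(x) + len(h) - 1 = 4 + 3 - 1 = 6.
y[0] = -3*-2 = 6
y[1] = -2*-2 + -3*1 = 1
y[2] = 1*-2 + -2*1 + -3*3 = -13
y[3] = 3*-2 + 1*1 + -2*3 = -11
y[4] = 3*1 + 1*3 = 6
y[5] = 3*3 = 9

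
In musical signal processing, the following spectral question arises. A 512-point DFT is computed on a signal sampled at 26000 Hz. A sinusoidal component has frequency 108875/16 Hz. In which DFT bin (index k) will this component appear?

DFT frequency resolution = f_s/N = 26000/512 = 1625/32 Hz
Bin index k = f_signal / resolution = 108875/16 / 1625/32 = 134
The signal frequency 108875/16 Hz falls in DFT bin k = 134.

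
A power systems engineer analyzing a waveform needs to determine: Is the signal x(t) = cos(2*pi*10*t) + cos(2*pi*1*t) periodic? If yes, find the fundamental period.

f1 = 10 Hz, f2 = 1 Hz
Period T1 = 1/10, T2 = 1/1
Ratio T1/T2 = 1/10, which is rational.
The signal is periodic with fundamental period T = 1/GCD(10,1) = 1 s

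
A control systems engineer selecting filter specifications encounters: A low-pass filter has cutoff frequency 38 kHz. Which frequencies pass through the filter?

A low-pass filter passes all frequencies below the cutoff frequency 38 kHz and attenuates higher frequencies.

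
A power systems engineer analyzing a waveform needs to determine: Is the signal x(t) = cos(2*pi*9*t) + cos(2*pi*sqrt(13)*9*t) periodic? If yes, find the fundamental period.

f1 = 9 Hz, f2 = 9*sqrt(13) Hz
Ratio f2/f1 = sqrt(13), which is irrational.
Since the frequency ratio is irrational, no common period exists.
The signal is not periodic.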